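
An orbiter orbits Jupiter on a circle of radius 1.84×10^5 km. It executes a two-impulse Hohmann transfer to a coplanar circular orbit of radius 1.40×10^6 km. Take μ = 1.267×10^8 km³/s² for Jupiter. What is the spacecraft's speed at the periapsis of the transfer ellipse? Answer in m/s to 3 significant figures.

v = 34900 m/s

Semi-major axis of the transfer orbit: a_t = (1.840×10^5 + 1.400×10^6)/2 = 7.920×10^5 km.
The periapsis of the transfer ellipse is at r = 1.840×10^5 km.
From the vis-viva equation, v = √[μ(2/r − 1/a_t)] = 34.89 km/s.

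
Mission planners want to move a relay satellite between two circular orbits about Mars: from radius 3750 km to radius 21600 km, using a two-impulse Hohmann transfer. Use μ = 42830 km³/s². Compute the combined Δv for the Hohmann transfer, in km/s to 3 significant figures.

Δv = 1.67 km/s

Semi-major axis of the transfer orbit: a_t = (3750 + 21600)/2 = 12675 km.
At r₁ the circular-orbit speed is v₁ = √(μ/r₁) = 3.380 km/s.
Transfer-orbit speed at r₁ (v² = μ(2/r − 1/a)): v_p = √[μ(2/r₁ − 1/a_t)] = 4.412 km/s.
First burn Δv₁ = |v_p − v₁| = 1.032 km/s.
At r₂, v₂ = √(μ/r₂) = 1.4081 km/s.
Transfer-orbit speed at r₂: v_a = √[μ(2/r₂ − 1/a_t)] = 0.76593 km/s.
Second burn Δv₂ = |v₂ − v_a| = 0.6422 km/s.
Total Δv = Δv₁ + Δv₂ = 1.674 km/s.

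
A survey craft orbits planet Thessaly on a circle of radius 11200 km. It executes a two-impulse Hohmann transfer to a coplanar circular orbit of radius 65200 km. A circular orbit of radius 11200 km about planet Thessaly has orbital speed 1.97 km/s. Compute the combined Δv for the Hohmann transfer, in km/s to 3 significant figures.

Δv = 0.978 km/s

From the circular-orbit relation v² = μ/r at r = 11200 km: μ = v²r = (1.97)² × 11200 = 43466.1 km³/s².
Transfer-ellipse semi-major axis a_t = (r₁ + r₂)/2 = (11200 + 65200)/2 = 38200 km.
Circular speed at r₁: v₁ = √(μ/r₁) = √(43466.1/11200) = 1.9700 km/s.
On the transfer ellipse at r₁, v² = μ(2/r − 1/a) gives v_p = √[μ(2/r₁ − 1/a_t)] = 2.5737 km/s.
First burn Δv₁ = |v_p − v₁| = 0.6037 km/s.
Circular speed at r₂: v₂ = √(μ/r₂) = 0.8165 km/s.
Transfer-orbit speed at r₂: v_a = √[μ(2/r₂ − 1/a_t)] = 0.4421 km/s.
Second burn Δv₂ = |v₂ − v_a| = 0.3744 km/s.
Δv = Δv₁ + Δv₂ = 0.6037 + 0.3744 = 0.9781 km/s.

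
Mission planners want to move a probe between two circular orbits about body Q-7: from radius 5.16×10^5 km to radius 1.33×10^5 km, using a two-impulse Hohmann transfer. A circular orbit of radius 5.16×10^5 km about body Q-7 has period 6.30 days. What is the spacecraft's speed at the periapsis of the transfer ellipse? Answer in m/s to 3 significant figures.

From Kepler's third law T² = 4π²r³/μ at r = 5.16×10^5 km, T = 6.30 days = 6.30 × 86400 s = 5.4432×10^5 s: μ = 4π²r³/T² = 1.83063×10^7 km³/s².
Transfer-ellipse semi-major axis a_t = (r₁ + r₂)/2 = (5.160×10^5 + 1.330×10^5)/2 = 3.245×10^5 km.
The periapsis of the transfer ellipse is at r = 1.330×10^5 km.
Vis-viva: v = √[μ(2/r − 1/a_t)] = √[1.83063×10^7 × (2/1.330×10^5 − 1/3.245×10^5)] = 14.79 km/s.

v = 14800 m/s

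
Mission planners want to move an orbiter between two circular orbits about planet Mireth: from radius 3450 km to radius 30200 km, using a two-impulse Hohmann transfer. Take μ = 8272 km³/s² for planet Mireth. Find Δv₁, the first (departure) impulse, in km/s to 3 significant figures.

Δv₁ = 0.526 km/s

The Hohmann ellipse has a_t = (r₁ + r₂)/2 = 16825 km.
On the circular orbit at r = 3450 km, v_c = √(μ/r) = 1.5484 km/s.
Transfer-orbit speed at the same r (vis-viva, a = a_t): v_t = √[μ(2/r − 1/a_t)] = 2.0745 km/s.
Δv₁ = |v_t − v_c| = |2.0745 − 1.5484| = 0.5261 km/s.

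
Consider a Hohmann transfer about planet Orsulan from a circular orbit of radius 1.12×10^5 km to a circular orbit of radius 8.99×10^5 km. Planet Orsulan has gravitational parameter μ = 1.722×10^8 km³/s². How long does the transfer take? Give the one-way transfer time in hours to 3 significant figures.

t = 23.9 hours

The Hohmann ellipse has a_t = (r₁ + r₂)/2 = 5.055×10^5 km.
By Kepler's third law the transfer-orbit period is T = 2π√(a_t³/μ), so t = T/2 = 86040 s.
Converting: 86040 s ÷ 3600 s/hour = 23.9 hours.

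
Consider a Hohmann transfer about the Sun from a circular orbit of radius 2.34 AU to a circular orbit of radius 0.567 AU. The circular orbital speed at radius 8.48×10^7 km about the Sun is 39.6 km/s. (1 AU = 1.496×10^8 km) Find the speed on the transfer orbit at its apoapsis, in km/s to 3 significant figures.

v = 12.2 km/s

From the circular-orbit relation v² = μ/r at r = 8.48×10^7 km: μ = v²r = (39.6)² × 8.48×10^7 = 1.32980×10^11 km³/s².
In km: r₁ = 2.34 × 1.496×10^8 = 3.50064×10^8 km; r₂ = 0.567 × 1.496×10^8 = 8.48232×10^7 km.
Semi-major axis of the transfer orbit: a_t = (3.50064×10^8 + 8.48232×10^7)/2 = 2.174436×10^8 km.
The apoapsis of the transfer ellipse is at r = 3.50064×10^8 km.
Applying v² = μ(2/r − 1/a_t): v = 12.17 km/s.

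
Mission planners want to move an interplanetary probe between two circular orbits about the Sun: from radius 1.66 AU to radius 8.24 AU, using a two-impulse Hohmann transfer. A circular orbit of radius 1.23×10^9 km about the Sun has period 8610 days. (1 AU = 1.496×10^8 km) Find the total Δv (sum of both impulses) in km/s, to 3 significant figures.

Δv = 11.1 km/s

From Kepler's third law T² = 4π²r³/μ at r = 1.23×10^9 km, T = 8610 days = 8610 × 86400 s = 7.43904×10^8 s: μ = 4π²r³/T² = 1.32752×10^11 km³/s².
In km: r₁ = 1.66 × 1.496×10^8 = 2.48336×10^8 km; r₂ = 8.24 × 1.496×10^8 = 1.232704×10^9 km.
Transfer-ellipse semi-major axis a_t = (r₁ + r₂)/2 = (2.48336×10^8 + 1.232704×10^9)/2 = 7.4052×10^8 km.
At r₁ the circular-orbit speed is v₁ = √(μ/r₁) = 23.12 km/s.
Transfer-orbit speed at r₁ (v² = μ(2/r − 1/a)): v_p = √[μ(2/r₁ − 1/a_t)] = 29.83 km/s.
First burn Δv₁ = |v_p − v₁| = 6.710 km/s.
At r₂, v₂ = √(μ/r₂) = 10.3775 km/s.
Transfer-orbit speed at r₂: v_a = √[μ(2/r₂ − 1/a_t)] = 6.00956 km/s.
Second burn Δv₂ = |v₂ − v_a| = 4.368 km/s.
Total Δv = Δv₁ + Δv₂ = 11.08 km/s.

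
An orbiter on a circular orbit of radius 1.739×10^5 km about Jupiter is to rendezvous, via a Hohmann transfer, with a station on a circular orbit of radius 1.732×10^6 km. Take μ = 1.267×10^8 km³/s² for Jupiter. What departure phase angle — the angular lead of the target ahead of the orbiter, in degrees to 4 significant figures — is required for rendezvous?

Transfer-ellipse semi-major axis a_t = (r₁ + r₂)/2 = (1.739×10^5 + 1.732×10^6)/2 = 9.5295×10^5 km.
The half-period of the transfer ellipse is t = π√(a_t³/μ) = 2.59637×10^5 s.
Target angular speed ω₂ = √(μ/r₂³) = 4.93817×10^-6 rad/s.
Angle swept by the target during transfer: ω₂·t = 1.2821 rad = 73.46°.
Arrival is 180° from departure on the ellipse, so φ = 180° − 73.46° = 106.5°.

φ = 106.5°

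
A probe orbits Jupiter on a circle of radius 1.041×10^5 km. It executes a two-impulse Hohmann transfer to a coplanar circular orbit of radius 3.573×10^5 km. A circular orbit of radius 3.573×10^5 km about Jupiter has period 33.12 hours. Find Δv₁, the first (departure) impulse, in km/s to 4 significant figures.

Δv₁ = 8.529 km/s

From Kepler's third law T² = 4π²r³/μ at r = 3.573×10^5 km, T = 33.12 hours = 33.12 × 3600 s = 1.19232×10^5 s: μ = 4π²r³/T² = 1.26670×10^8 km³/s².
The Hohmann ellipse has a_t = (r₁ + r₂)/2 = 2.307×10^5 km.
Circular speed at r = 1.041×10^5 km: v_c = √(μ/r) = 34.8828 km/s.
Vis-viva on the transfer ellipse at r = 1.041×10^5 km gives v_t = √[μ(2/r − 1/a_t)] = 43.4114 km/s.
Δv₁ = |v_t − v_c| = |43.4114 − 34.8828| = 8.529 km/s.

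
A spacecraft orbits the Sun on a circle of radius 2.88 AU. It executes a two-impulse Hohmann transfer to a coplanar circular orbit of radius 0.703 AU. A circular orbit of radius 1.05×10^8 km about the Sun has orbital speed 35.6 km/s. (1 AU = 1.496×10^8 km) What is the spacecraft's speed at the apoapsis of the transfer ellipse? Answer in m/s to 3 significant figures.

From the circular-orbit relation v² = μ/r at r = 1.05×10^8 km: μ = v²r = (35.6)² × 1.05×10^8 = 1.33073×10^11 km³/s².
In km: r₁ = 2.88 × 1.496×10^8 = 4.30848×10^8 km; r₂ = 0.703 × 1.496×10^8 = 1.051688×10^8 km.
Semi-major axis of the transfer orbit: a_t = (4.30848×10^8 + 1.051688×10^8)/2 = 2.680084×10^8 km.
The apoapsis of the transfer ellipse is at r = 4.30848×10^8 km.
From the vis-viva equation, v = √[μ(2/r − 1/a_t)] = 11.01 km/s.

v = 11000 m/s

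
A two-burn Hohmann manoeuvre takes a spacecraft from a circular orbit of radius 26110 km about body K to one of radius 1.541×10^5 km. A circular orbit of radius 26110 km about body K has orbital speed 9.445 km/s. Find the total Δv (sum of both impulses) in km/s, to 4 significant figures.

Δv = 4.702 km/s

From the circular-orbit relation v² = μ/r at r = 26110 km: μ = v²r = (9.445)² × 26110 = 2.32922×10^6 km³/s².
Transfer-ellipse semi-major axis a_t = (r₁ + r₂)/2 = (26110 + 1.541×10^5)/2 = 90105 km.
Circular speed at r₁: v₁ = √(μ/r₁) = √(2.32922×10^6/26110) = 9.4450 km/s.
On the transfer ellipse at r₁, vis-viva equation gives v_p = √[μ(2/r₁ − 1/a_t)] = 12.352 km/s.
First burn Δv₁ = |v_p − v₁| = 2.907 km/s.
Circular speed at r₂: v₂ = √(μ/r₂) = 3.888 km/s.
Transfer-orbit speed at r₂: v_a = √[μ(2/r₂ − 1/a_t)] = 2.093 km/s.
Second burn Δv₂ = |v₂ − v_a| = 1.795 km/s.
Δv = Δv₁ + Δv₂ = 2.907 + 1.795 = 4.702 km/s.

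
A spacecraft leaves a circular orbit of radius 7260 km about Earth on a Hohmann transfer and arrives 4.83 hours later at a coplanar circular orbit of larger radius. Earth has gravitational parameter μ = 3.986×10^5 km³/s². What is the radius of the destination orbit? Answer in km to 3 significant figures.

Transfer time t = 4.83 hours = 17388 s, and t = π√(a_t³/μ).
So a_t = (μ t²/π²)^(1/3) = (3.986×10^5 × (17388)² / π²)^(1/3) = 23027 km.
Since a_t = (r₁ + r₂)/2, r₂ = 2a_t − r₁ = 2×23027 − 7260 = 38794 km.

r₂ = 38800 km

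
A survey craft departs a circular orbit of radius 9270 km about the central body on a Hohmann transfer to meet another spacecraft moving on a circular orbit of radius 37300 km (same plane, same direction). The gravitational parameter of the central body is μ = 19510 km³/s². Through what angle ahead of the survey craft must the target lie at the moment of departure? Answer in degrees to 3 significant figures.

Transfer-ellipse semi-major axis a_t = (r₁ + r₂)/2 = (9270 + 37300)/2 = 23285 km.
The half-period of the transfer ellipse is t = π√(a_t³/μ) = 79916 s.
The target's mean motion on its circular orbit is ω₂ = √(μ/r₂³) = 1.9389×10^-5 rad/s.
Angle swept by the target during transfer: ω₂·t = 1.5495 rad = 88.78°.
The survey craft traverses 180° on the transfer ellipse, so the target must lead by 180° − 88.78° = 91.2°.

φ = 91.2°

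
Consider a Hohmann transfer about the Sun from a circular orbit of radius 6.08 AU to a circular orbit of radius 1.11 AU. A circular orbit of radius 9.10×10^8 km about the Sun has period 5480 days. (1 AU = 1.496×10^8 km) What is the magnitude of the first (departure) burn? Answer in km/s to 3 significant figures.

Δv₁ = 5.37 km/s

From Kepler's third law T² = 4π²r³/μ at r = 9.10×10^8 km, T = 5480 days = 5480 × 86400 s = 4.73472×10^8 s: μ = 4π²r³/T² = 1.32707×10^11 km³/s².
In km: r₁ = 6.08 × 1.496×10^8 = 9.09568×10^8 km; r₂ = 1.11 × 1.496×10^8 = 1.66056×10^8 km.
The Hohmann ellipse has a_t = (r₁ + r₂)/2 = 5.37812×10^8 km.
On the circular orbit at r = 9.09568×10^8 km, v_c = √(μ/r) = 12.079 km/s.
Vis-viva on the transfer ellipse at r = 9.09568×10^8 km gives v_t = √[μ(2/r − 1/a_t)] = 6.7118 km/s.
Δv₁ = |v_t − v_c| = |6.7118 − 12.079| = 5.367 km/s.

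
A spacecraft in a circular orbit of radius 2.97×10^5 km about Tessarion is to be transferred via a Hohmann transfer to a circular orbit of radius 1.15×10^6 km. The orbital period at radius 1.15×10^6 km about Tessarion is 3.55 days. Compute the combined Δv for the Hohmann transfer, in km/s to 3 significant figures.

Δv = 20.6 km/s

From Kepler's third law T² = 4π²r³/μ at r = 1.15×10^6 km, T = 3.55 days = 3.55 × 86400 s = 3.0672×10^5 s: μ = 4π²r³/T² = 6.38218×10^8 km³/s².
Transfer-ellipse semi-major axis a_t = (r₁ + r₂)/2 = (2.970×10^5 + 1.150×10^6)/2 = 7.235×10^5 km.
Circular speed at r₁: v₁ = √(μ/r₁) = √(6.38218×10^8/2.970×10^5) = 46.356 km/s.
On the transfer ellipse at r₁, vis-viva gives v_p = √[μ(2/r₁ − 1/a_t)] = 58.443 km/s.
First burn Δv₁ = |v_p − v₁| = 12.09 km/s.
At r₂, v₂ = √(μ/r₂) = 23.558 km/s.
Transfer-orbit speed at r₂: v_a = √[μ(2/r₂ − 1/a_t)] = 15.094 km/s.
Second burn Δv₂ = |v₂ − v_a| = 8.464 km/s.
Δv = Δv₁ + Δv₂ = 12.09 + 8.464 = 20.55 km/s.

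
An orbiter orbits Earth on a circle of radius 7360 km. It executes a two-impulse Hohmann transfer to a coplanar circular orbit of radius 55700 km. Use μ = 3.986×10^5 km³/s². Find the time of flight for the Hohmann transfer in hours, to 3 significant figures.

t = 7.74 hours

Transfer-ellipse semi-major axis a_t = (r₁ + r₂)/2 = (7360 + 55700)/2 = 31530 km.
Half the transfer-orbit period gives t = π√(a_t³/μ) = 27860 s.
Converting: 27860 s ÷ 3600 s/hour = 7.74 hours.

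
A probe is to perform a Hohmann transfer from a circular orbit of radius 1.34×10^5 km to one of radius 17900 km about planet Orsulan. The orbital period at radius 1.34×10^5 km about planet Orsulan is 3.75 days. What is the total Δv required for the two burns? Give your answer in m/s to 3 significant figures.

From Kepler's third law T² = 4π²r³/μ at r = 1.34×10^5 km, T = 3.75 days = 3.75 × 86400 s = 3.240×10^5 s: μ = 4π²r³/T² = 9.04866×10^5 km³/s².
The Hohmann ellipse has a_t = (r₁ + r₂)/2 = 75950 km.
Circular speed at r₁: v₁ = √(μ/r₁) = √(9.04866×10^5/1.340×10^5) = 2.599 km/s.
Transfer-orbit speed at r₁ (vis-viva): v_a = √[μ(2/r₁ − 1/a_t)] = 1.262 km/s.
First burn Δv₁ = |v_a − v₁| = 1.337 km/s.
At r₂, v₂ = √(μ/r₂) = 7.110 km/s.
Transfer-orbit speed at r₂: v_p = √[μ(2/r₂ − 1/a_t)] = 9.444 km/s.
Second burn Δv₂ = |v₂ − v_p| = 2.334 km/s.
Δv = Δv₁ + Δv₂ = 1.337 + 2.334 = 3.671 km/s.

Δv = 3670 m/s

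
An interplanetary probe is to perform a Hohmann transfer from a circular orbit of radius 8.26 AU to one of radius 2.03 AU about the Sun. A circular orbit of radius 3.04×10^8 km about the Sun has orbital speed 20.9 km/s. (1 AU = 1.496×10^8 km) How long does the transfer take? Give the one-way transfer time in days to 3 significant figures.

From the circular-orbit relation v² = μ/r at r = 3.04×10^8 km: μ = v²r = (20.9)² × 3.04×10^8 = 1.32790×10^11 km³/s².
In km: r₁ = 8.26 × 1.496×10^8 = 1.235696×10^9 km; r₂ = 2.03 × 1.496×10^8 = 3.03688×10^8 km.
The Hohmann ellipse has a_t = (r₁ + r₂)/2 = 7.69692×10^8 km.
Transfer time t = π√(a_t³/μ) = π√((7.69692×10^8)³ / 1.32790×10^11) = 1.841×10^8 s.
Converting: 1.841×10^8 s ÷ 86400 s/day = 2130 days.

t = 2130 days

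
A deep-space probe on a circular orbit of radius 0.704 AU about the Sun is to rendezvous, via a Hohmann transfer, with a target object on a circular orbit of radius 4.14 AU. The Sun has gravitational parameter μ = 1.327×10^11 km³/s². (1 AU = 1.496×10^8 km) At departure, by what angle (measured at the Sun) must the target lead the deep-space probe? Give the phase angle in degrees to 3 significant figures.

φ = 99.5°

In km: r₁ = 0.704 × 1.496×10^8 = 1.053184×10^8 km; r₂ = 4.14 × 1.496×10^8 = 6.19344×10^8 km.
Transfer-ellipse semi-major axis a_t = (r₁ + r₂)/2 = (1.053184×10^8 + 6.19344×10^8)/2 = 3.623312×10^8 km.
Transfer time t = π√(a_t³/μ) = 5.94803×10^7 s.
Target angular speed ω₂ = √(μ/r₂³) = 2.36340×10^-8 rad/s.
Angle swept by the target during transfer: ω₂·t = 1.40576 rad = 80.54°.
The deep-space probe traverses 180° on the transfer ellipse, so the target must lead by 180° − 80.54° = 99.5°.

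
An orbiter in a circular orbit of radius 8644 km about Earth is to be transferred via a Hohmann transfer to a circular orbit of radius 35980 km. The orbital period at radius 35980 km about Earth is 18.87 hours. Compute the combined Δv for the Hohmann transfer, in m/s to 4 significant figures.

From Kepler's third law T² = 4π²r³/μ at r = 35980 km, T = 18.87 hours = 18.87 × 3600 s = 67932 s: μ = 4π²r³/T² = 3.98469×10^5 km³/s².
Transfer-ellipse semi-major axis a_t = (r₁ + r₂)/2 = (8644 + 35980)/2 = 22312 km.
Circular speed at r₁: v₁ = √(μ/r₁) = √(3.98469×10^5/8644) = 6.790 km/s.
On the transfer ellipse at r₁, vis-viva equation gives v_p = √[μ(2/r₁ − 1/a_t)] = 8.622 km/s.
First burn Δv₁ = |v_p − v₁| = 1.832 km/s.
At r₂, v₂ = √(μ/r₂) = 3.328 km/s.
Transfer-orbit speed at r₂: v_a = √[μ(2/r₂ − 1/a_t)] = 2.071 km/s.
Second burn Δv₂ = |v₂ − v_a| = 1.257 km/s.
Total Δv = Δv₁ + Δv₂ = 3.089 km/s.

Δv = 3089 m/s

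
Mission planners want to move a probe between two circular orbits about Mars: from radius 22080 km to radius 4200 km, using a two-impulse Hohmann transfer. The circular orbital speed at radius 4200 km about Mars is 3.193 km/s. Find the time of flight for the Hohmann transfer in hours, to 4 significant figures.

t = 6.352 hours

From the circular-orbit relation v² = μ/r at r = 4200 km: μ = v²r = (3.193)² × 4200 = 42820.0 km³/s².
Transfer-ellipse semi-major axis a_t = (r₁ + r₂)/2 = (22080 + 4200)/2 = 13140 km.
Half the transfer-orbit period gives t = π√(a_t³/μ) = 22868 s.
Converting: 22868 s ÷ 3600 s/hour = 6.352 hours.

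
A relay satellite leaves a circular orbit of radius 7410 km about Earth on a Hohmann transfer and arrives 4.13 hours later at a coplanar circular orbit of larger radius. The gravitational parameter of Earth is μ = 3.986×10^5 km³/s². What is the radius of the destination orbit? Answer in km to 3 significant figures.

Transfer time t = 4.13 hours = 14868 s, and t = π√(a_t³/μ).
So a_t = (μ t²/π²)^(1/3) = (3.986×10^5 × (14868)² / π²)^(1/3) = 20745 km.
Since a_t = (r₁ + r₂)/2, r₂ = 2a_t − r₁ = 2×20745 − 7410 = 34080 km.

r₂ = 34100 km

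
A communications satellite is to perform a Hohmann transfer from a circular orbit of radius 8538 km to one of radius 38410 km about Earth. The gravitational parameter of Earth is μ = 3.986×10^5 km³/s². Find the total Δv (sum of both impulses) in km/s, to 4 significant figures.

Transfer-ellipse semi-major axis a_t = (r₁ + r₂)/2 = (8538 + 38410)/2 = 23474 km.
At r₁ the circular-orbit speed is v₁ = √(μ/r₁) = 6.833 km/s.
On the transfer ellipse at r₁, vis-viva equation gives v_p = √[μ(2/r₁ − 1/a_t)] = 8.740 km/s.
First burn Δv₁ = |v_p − v₁| = 1.907 km/s.
Circular speed at r₂: v₂ = √(μ/r₂) = 3.2214 km/s.
Transfer-orbit speed at r₂: v_a = √[μ(2/r₂ − 1/a_t)] = 1.9428 km/s.
Second burn Δv₂ = |v₂ − v_a| = 1.279 km/s.
Δv = Δv₁ + Δv₂ = 1.907 + 1.279 = 3.186 km/s.

Δv = 3.186 km/s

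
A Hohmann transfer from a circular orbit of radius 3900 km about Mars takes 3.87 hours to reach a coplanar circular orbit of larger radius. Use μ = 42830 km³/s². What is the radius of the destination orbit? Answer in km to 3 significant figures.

Transfer time t = 3.87 hours = 13932 s, and t = π√(a_t³/μ).
So a_t = (μ t²/π²)^(1/3) = (42830 × (13932)² / π²)^(1/3) = 9444.1 km.
Since a_t = (r₁ + r₂)/2, r₂ = 2a_t − r₁ = 2×9444.1 − 3900 = 14988.2 km.

r₂ = 15000 km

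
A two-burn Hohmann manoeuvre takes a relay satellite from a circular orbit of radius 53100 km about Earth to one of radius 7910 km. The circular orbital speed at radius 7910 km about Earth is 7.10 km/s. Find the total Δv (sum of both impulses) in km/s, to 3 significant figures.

Δv = 3.61 km/s

From the circular-orbit relation v² = μ/r at r = 7910 km: μ = v²r = (7.10)² × 7910 = 3.98743×10^5 km³/s².
Semi-major axis of the transfer orbit: a_t = (53100 + 7910)/2 = 30505 km.
Circular speed at r₁: v₁ = √(μ/r₁) = √(3.98743×10^5/53100) = 2.740 km/s.
Transfer-orbit speed at r₁ (vis-viva): v_a = √[μ(2/r₁ − 1/a_t)] = 1.395 km/s.
First burn Δv₁ = |v_a − v₁| = 1.345 km/s.
At r₂, v₂ = √(μ/r₂) = 7.100 km/s.
Transfer-orbit speed at r₂: v_p = √[μ(2/r₂ − 1/a_t)] = 9.367 km/s.
Second burn Δv₂ = |v₂ − v_p| = 2.267 km/s.
Δv = Δv₁ + Δv₂ = 1.345 + 2.267 = 3.612 km/s.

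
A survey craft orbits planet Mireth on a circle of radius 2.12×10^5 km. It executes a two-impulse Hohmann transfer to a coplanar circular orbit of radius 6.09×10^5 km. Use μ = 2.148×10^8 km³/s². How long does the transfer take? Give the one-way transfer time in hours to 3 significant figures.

t = 15.7 hours

Transfer-ellipse semi-major axis a_t = (r₁ + r₂)/2 = (2.120×10^5 + 6.090×10^5)/2 = 4.105×10^5 km.
Transfer time t = π√(a_t³/μ) = π√((4.105×10^5)³ / 2.148×10^8) = 56380 s.
Converting: 56380 s ÷ 3600 s/hour = 15.7 hours.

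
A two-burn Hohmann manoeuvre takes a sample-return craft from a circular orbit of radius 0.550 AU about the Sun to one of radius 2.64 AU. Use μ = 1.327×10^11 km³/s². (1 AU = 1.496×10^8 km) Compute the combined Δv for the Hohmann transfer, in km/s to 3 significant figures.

In km: r₁ = 0.550 × 1.496×10^8 = 8.228×10^7 km; r₂ = 2.64 × 1.496×10^8 = 3.94944×10^8 km.
The Hohmann ellipse has a_t = (r₁ + r₂)/2 = 2.38612×10^8 km.
At r₁ the circular-orbit speed is v₁ = √(μ/r₁) = 40.160 km/s.
On the transfer ellipse at r₁, vis-viva gives v_p = √[μ(2/r₁ − 1/a_t)] = 51.667 km/s.
First burn Δv₁ = |v_p − v₁| = 11.507 km/s.
Circular speed at r₂: v₂ = √(μ/r₂) = 18.3302 km/s.
Transfer-orbit speed at r₂: v_a = √[μ(2/r₂ − 1/a_t)] = 10.7639 km/s.
Second burn Δv₂ = |v₂ − v_a| = 7.5663 km/s.
Δv = Δv₁ + Δv₂ = 11.507 + 7.5663 = 19.07 km/s.

Δv = 19.1 km/s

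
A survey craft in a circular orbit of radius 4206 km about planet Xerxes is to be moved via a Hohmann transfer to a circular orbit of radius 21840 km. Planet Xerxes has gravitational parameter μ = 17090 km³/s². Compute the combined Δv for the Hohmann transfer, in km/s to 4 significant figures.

Transfer-ellipse semi-major axis a_t = (r₁ + r₂)/2 = (4206 + 21840)/2 = 13023 km.
Circular speed at r₁: v₁ = √(μ/r₁) = √(17090/4206) = 2.01575 km/s.
Transfer-orbit speed at r₁ (v² = μ(2/r − 1/a)): v_p = √[μ(2/r₁ − 1/a_t)] = 2.61040 km/s.
First burn Δv₁ = |v_p − v₁| = 0.59465 km/s.
Circular speed at r₂: v₂ = √(μ/r₂) = 0.88460 km/s.
Transfer-orbit speed at r₂: v_a = √[μ(2/r₂ − 1/a_t)] = 0.50272 km/s.
Second burn Δv₂ = |v₂ − v_a| = 0.38188 km/s.
Δv = Δv₁ + Δv₂ = 0.59465 + 0.38188 = 0.9765 km/s.

Δv = 0.9765 km/s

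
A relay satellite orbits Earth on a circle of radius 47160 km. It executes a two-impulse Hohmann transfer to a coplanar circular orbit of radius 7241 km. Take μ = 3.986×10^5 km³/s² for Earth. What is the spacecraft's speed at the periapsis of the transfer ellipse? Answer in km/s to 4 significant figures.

The Hohmann ellipse has a_t = (r₁ + r₂)/2 = 27200.5 km.
The periapsis of the transfer ellipse is at r = 7241 km.
Vis-viva: v = √[μ(2/r − 1/a_t)] = √[3.986×10^5 × (2/7241 − 1/27200.5)] = 9.769 km/s.

v = 9.769 km/s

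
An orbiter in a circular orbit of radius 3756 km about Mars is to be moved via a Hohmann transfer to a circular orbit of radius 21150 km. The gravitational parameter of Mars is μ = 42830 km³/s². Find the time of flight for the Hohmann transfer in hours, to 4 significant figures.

The Hohmann ellipse has a_t = (r₁ + r₂)/2 = 12453 km.
Transfer time t = π√(a_t³/μ) = π√((12453)³ / 42830) = 21095 s.
Converting: 21095 s ÷ 3600 s/hour = 5.860 hours.

t = 5.860 hours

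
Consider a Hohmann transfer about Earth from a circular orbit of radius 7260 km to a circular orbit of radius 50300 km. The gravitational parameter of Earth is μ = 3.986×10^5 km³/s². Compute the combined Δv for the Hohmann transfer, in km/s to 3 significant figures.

Semi-major axis of the transfer orbit: a_t = (7260 + 50300)/2 = 28780 km.
Circular speed at r₁: v₁ = √(μ/r₁) = √(3.986×10^5/7260) = 7.410 km/s.
On the transfer ellipse at r₁, vis-viva equation gives v_p = √[μ(2/r₁ − 1/a_t)] = 9.796 km/s.
First burn Δv₁ = |v_p − v₁| = 2.386 km/s.
At r₂, v₂ = √(μ/r₂) = 2.815 km/s.
Transfer-orbit speed at r₂: v_a = √[μ(2/r₂ − 1/a_t)] = 1.414 km/s.
Second burn Δv₂ = |v₂ − v_a| = 1.401 km/s.
Δv = Δv₁ + Δv₂ = 2.386 + 1.401 = 3.787 km/s.

Δv = 3.79 km/s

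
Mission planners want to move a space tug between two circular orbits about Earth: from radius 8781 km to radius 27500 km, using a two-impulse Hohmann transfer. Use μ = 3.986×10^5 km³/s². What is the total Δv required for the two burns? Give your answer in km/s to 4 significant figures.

Semi-major axis of the transfer orbit: a_t = (8781 + 27500)/2 = 18140.5 km.
At r₁ the circular-orbit speed is v₁ = √(μ/r₁) = 6.737 km/s.
Transfer-orbit speed at r₁ (vis-viva equation): v_p = √[μ(2/r₁ − 1/a_t)] = 8.295 km/s.
First burn Δv₁ = |v_p − v₁| = 1.558 km/s.
At r₂, v₂ = √(μ/r₂) = 3.807 km/s.
Transfer-orbit speed at r₂: v_a = √[μ(2/r₂ − 1/a_t)] = 2.649 km/s.
Second burn Δv₂ = |v₂ − v_a| = 1.158 km/s.
Total Δv = Δv₁ + Δv₂ = 2.716 km/s.

Δv = 2.716 km/s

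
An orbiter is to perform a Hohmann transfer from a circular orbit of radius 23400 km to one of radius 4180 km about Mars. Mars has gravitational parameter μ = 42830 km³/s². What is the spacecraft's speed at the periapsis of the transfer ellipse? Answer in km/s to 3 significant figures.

The Hohmann ellipse has a_t = (r₁ + r₂)/2 = 13790 km.
At periapsis, r = 4180 km.
From the vis-viva equation, v = √[μ(2/r − 1/a_t)] = 4.170 km/s.

v = 4.17 km/s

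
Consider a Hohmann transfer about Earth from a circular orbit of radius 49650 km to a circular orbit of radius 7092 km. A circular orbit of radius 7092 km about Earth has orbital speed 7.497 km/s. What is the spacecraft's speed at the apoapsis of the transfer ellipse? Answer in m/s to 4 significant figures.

From the circular-orbit relation v² = μ/r at r = 7092 km: μ = v²r = (7.497)² × 7092 = 3.98606×10^5 km³/s².
The Hohmann ellipse has a_t = (r₁ + r₂)/2 = 28371 km.
At apoapsis, r = 49650 km.
Applying v² = μ(2/r − 1/a_t): v = 1.417 km/s.

v = 1417 m/s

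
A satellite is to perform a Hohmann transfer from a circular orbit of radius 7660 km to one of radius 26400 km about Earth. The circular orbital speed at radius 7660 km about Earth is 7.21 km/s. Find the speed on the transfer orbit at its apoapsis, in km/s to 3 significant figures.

From the circular-orbit relation v² = μ/r at r = 7660 km: μ = v²r = (7.21)² × 7660 = 3.98198×10^5 km³/s².
Semi-major axis of the transfer orbit: a_t = (7660 + 26400)/2 = 17030 km.
At apoapsis, r = 26400 km.
From the vis-viva equation, v = √[μ(2/r − 1/a_t)] = 2.605 km/s.

v = 2.60 km/s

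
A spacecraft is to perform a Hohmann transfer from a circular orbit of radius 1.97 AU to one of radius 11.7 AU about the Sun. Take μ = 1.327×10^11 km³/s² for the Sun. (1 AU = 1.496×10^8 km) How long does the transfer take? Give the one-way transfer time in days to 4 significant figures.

In km: r₁ = 1.97 × 1.496×10^8 = 2.94712×10^8 km; r₂ = 11.7 × 1.496×10^8 = 1.75032×10^9 km.
Semi-major axis of the transfer orbit: a_t = (2.94712×10^8 + 1.75032×10^9)/2 = 1.022516×10^9 km.
Transfer time t = π√(a_t³/μ) = π√((1.022516×10^9)³ / 1.327×10^11) = 2.820×10^8 s.
Converting: 2.820×10^8 s ÷ 86400 s/day = 3264 days.

t = 3264 days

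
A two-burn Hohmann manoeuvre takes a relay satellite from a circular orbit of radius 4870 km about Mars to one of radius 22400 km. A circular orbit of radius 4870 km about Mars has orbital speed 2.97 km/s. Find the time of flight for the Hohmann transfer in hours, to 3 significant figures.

From the circular-orbit relation v² = μ/r at r = 4870 km: μ = v²r = (2.97)² × 4870 = 42957.8 km³/s².
Transfer-ellipse semi-major axis a_t = (r₁ + r₂)/2 = (4870 + 22400)/2 = 13635 km.
Transfer time t = π√(a_t³/μ) = π√((13635)³ / 42957.8) = 24130 s.
Converting: 24130 s ÷ 3600 s/hour = 6.70 hours.

t = 6.70 hours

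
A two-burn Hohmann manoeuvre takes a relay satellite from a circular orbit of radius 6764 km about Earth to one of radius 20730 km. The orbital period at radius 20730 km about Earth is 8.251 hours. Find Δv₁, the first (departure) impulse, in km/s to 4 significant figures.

Δv₁ = 1.750 km/s

From Kepler's third law T² = 4π²r³/μ at r = 20730 km, T = 8.251 hours = 8.251 × 3600 s = 29703.6 s: μ = 4π²r³/T² = 3.98602×10^5 km³/s².
Transfer-ellipse semi-major axis a_t = (r₁ + r₂)/2 = (6764 + 20730)/2 = 13747 km.
Circular speed at r = 6764 km: v_c = √(μ/r) = 7.677 km/s.
Transfer-orbit speed at the same r (vis-viva, a = a_t): v_t = √[μ(2/r − 1/a_t)] = 9.427 km/s.
Δv₁ = |v_t − v_c| = |9.427 − 7.677| = 1.750 km/s.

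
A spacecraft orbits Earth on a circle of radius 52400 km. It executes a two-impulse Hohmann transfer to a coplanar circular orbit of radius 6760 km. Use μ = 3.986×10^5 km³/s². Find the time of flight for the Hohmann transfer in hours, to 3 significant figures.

The Hohmann ellipse has a_t = (r₁ + r₂)/2 = 29580 km.
By Kepler's third law the transfer-orbit period is T = 2π√(a_t³/μ), so t = T/2 = 25320 s.
Converting: 25320 s ÷ 3600 s/hour = 7.03 hours.

t = 7.03 hours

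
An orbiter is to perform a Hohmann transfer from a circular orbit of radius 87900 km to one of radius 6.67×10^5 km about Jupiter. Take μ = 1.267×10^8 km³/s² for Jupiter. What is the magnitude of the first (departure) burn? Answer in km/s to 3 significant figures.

Transfer-ellipse semi-major axis a_t = (r₁ + r₂)/2 = (87900 + 6.670×10^5)/2 = 3.7745×10^5 km.
On the circular orbit at r = 87900 km, v_c = √(μ/r) = 37.97 km/s.
Vis-viva on the transfer ellipse at r = 87900 km gives v_t = √[μ(2/r − 1/a_t)] = 50.47 km/s.
Δv₁ = |v_t − v_c| = |50.47 − 37.97| = 12.50 km/s.

Δv₁ = 12.5 km/s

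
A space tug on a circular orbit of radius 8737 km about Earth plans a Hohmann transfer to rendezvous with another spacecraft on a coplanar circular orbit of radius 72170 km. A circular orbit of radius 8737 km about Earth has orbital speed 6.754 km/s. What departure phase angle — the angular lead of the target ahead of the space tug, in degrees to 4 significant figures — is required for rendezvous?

φ = 104.5°

From the circular-orbit relation v² = μ/r at r = 8737 km: μ = v²r = (6.754)² × 8737 = 3.98552×10^5 km³/s².
Transfer-ellipse semi-major axis a_t = (r₁ + r₂)/2 = (8737 + 72170)/2 = 40453.5 km.
The half-period of the transfer ellipse is t = π√(a_t³/μ) = 40490 s.
The target's mean motion on its circular orbit is ω₂ = √(μ/r₂³) = 3.256×10^-5 rad/s.
Angle swept by the target during transfer: ω₂·t = 1.3184 rad = 75.54°.
Arrival is 180° from departure on the ellipse, so φ = 180° − 75.54° = 104.5°.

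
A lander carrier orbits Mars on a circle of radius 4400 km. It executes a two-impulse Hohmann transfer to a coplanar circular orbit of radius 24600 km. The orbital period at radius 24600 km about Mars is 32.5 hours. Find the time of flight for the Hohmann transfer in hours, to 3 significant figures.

From Kepler's third law T² = 4π²r³/μ at r = 24600 km, T = 32.5 hours = 32.5 × 3600 s = 1.170×10^5 s: μ = 4π²r³/T² = 42933.2 km³/s².
The Hohmann ellipse has a_t = (r₁ + r₂)/2 = 14500 km.
By Kepler's third law the transfer-orbit period is T = 2π√(a_t³/μ), so t = T/2 = 26470 s.
Converting: 26470 s ÷ 3600 s/hour = 7.35 hours.

t = 7.35 hours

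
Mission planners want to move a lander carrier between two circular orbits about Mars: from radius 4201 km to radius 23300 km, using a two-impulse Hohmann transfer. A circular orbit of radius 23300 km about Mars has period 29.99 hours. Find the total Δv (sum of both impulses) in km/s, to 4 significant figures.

From Kepler's third law T² = 4π²r³/μ at r = 23300 km, T = 29.99 hours = 29.99 × 3600 s = 1.07964×10^5 s: μ = 4π²r³/T² = 42842.0 km³/s².
The Hohmann ellipse has a_t = (r₁ + r₂)/2 = 13750.5 km.
At r₁ the circular-orbit speed is v₁ = √(μ/r₁) = 3.19344 km/s.
Transfer-orbit speed at r₁ (vis-viva equation): v_p = √[μ(2/r₁ − 1/a_t)] = 4.15697 km/s.
First burn Δv₁ = |v_p − v₁| = 0.9635 km/s.
At r₂, v₂ = √(μ/r₂) = 1.356 km/s.
Transfer-orbit speed at r₂: v_a = √[μ(2/r₂ − 1/a_t)] = 0.7495 km/s.
Second burn Δv₂ = |v₂ − v_a| = 0.6065 km/s.
Total Δv = Δv₁ + Δv₂ = 1.570 km/s.

Δv = 1.570 km/s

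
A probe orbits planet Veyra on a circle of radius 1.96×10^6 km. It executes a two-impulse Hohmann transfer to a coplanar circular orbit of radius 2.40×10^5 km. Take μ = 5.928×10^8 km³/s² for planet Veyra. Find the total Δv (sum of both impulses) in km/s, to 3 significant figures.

Semi-major axis of the transfer orbit: a_t = (1.960×10^6 + 2.400×10^5)/2 = 1.100×10^6 km.
Circular speed at r₁: v₁ = √(μ/r₁) = √(5.928×10^8/1.960×10^6) = 17.391 km/s.
Transfer-orbit speed at r₁ (v² = μ(2/r − 1/a)): v_a = √[μ(2/r₁ − 1/a_t)] = 8.1234 km/s.
First burn Δv₁ = |v_a − v₁| = 9.268 km/s.
At r₂, v₂ = √(μ/r₂) = 49.70 km/s.
Transfer-orbit speed at r₂: v_p = √[μ(2/r₂ − 1/a_t)] = 66.34 km/s.
Second burn Δv₂ = |v₂ − v_p| = 16.64 km/s.
Total Δv = Δv₁ + Δv₂ = 25.91 km/s.

Δv = 25.9 km/s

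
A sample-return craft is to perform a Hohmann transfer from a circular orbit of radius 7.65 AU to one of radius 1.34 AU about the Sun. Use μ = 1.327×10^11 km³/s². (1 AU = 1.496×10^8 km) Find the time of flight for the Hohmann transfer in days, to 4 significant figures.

t = 1741 days

In km: r₁ = 7.65 × 1.496×10^8 = 1.14444×10^9 km; r₂ = 1.34 × 1.496×10^8 = 2.00464×10^8 km.
The Hohmann ellipse has a_t = (r₁ + r₂)/2 = 6.72452×10^8 km.
By Kepler's third law the transfer-orbit period is T = 2π√(a_t³/μ), so t = T/2 = 1.504×10^8 s.
Converting: 1.504×10^8 s ÷ 86400 s/day = 1741 days.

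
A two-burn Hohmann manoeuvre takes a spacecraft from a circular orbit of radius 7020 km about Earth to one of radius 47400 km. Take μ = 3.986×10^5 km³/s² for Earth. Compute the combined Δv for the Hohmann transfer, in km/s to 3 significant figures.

Δv = 3.84 km/s

The Hohmann ellipse has a_t = (r₁ + r₂)/2 = 27210 km.
Circular speed at r₁: v₁ = √(μ/r₁) = √(3.986×10^5/7020) = 7.535 km/s.
Transfer-orbit speed at r₁ (v² = μ(2/r − 1/a)): v_p = √[μ(2/r₁ − 1/a_t)] = 9.945 km/s.
First burn Δv₁ = |v_p − v₁| = 2.410 km/s.
Circular speed at r₂: v₂ = √(μ/r₂) = 2.900 km/s.
Transfer-orbit speed at r₂: v_a = √[μ(2/r₂ − 1/a_t)] = 1.473 km/s.
Second burn Δv₂ = |v₂ − v_a| = 1.427 km/s.
Δv = Δv₁ + Δv₂ = 2.410 + 1.427 = 3.837 km/s.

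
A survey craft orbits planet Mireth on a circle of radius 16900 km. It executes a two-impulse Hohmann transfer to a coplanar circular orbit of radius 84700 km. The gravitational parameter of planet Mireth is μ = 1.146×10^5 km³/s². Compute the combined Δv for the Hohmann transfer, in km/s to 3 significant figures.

Δv = 1.25 km/s

Semi-major axis of the transfer orbit: a_t = (16900 + 84700)/2 = 50800 km.
At r₁ the circular-orbit speed is v₁ = √(μ/r₁) = 2.60405 km/s.
Transfer-orbit speed at r₁ (vis-viva equation): v_p = √[μ(2/r₁ − 1/a_t)] = 3.36247 km/s.
First burn Δv₁ = |v_p − v₁| = 0.7584 km/s.
At r₂, v₂ = √(μ/r₂) = 1.1632 km/s.
Transfer-orbit speed at r₂: v_a = √[μ(2/r₂ − 1/a_t)] = 0.67091 km/s.
Second burn Δv₂ = |v₂ − v_a| = 0.4923 km/s.
Total Δv = Δv₁ + Δv₂ = 1.251 km/s.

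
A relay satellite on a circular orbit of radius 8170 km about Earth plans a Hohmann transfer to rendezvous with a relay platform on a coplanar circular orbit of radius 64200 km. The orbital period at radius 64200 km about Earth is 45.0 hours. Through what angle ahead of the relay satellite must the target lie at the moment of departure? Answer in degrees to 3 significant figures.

From Kepler's third law T² = 4π²r³/μ at r = 64200 km, T = 45.0 hours = 45.0 × 3600 s = 1.620×10^5 s: μ = 4π²r³/T² = 3.98047×10^5 km³/s².
The Hohmann ellipse has a_t = (r₁ + r₂)/2 = 36185 km.
The half-period of the transfer ellipse is t = π√(a_t³/μ) = 34275 s.
The target's mean motion on its circular orbit is ω₂ = √(μ/r₂³) = 3.8785×10^-5 rad/s.
Angle swept by the target during transfer: ω₂·t = 1.3294 rad = 76.17°.
Arrival is 180° from departure on the ellipse, so φ = 180° − 76.17° = 104°.

φ = 104°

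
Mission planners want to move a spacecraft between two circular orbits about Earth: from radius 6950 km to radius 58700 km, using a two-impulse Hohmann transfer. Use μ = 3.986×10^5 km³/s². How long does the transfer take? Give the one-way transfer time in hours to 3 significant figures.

t = 8.22 hours

Transfer-ellipse semi-major axis a_t = (r₁ + r₂)/2 = (6950 + 58700)/2 = 32825 km.
By Kepler's third law the transfer-orbit period is T = 2π√(a_t³/μ), so t = T/2 = 29590 s.
Converting: 29590 s ÷ 3600 s/hour = 8.22 hours.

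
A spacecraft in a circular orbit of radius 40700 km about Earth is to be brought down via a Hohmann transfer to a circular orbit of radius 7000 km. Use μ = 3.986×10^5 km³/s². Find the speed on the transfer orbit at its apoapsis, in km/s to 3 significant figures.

Semi-major axis of the transfer orbit: a_t = (40700 + 7000)/2 = 23850 km.
The apoapsis of the transfer ellipse is at r = 40700 km.
Vis-viva: v = √[μ(2/r − 1/a_t)] = √[3.986×10^5 × (2/40700 − 1/23850)] = 1.695 km/s.

v = 1.70 km/s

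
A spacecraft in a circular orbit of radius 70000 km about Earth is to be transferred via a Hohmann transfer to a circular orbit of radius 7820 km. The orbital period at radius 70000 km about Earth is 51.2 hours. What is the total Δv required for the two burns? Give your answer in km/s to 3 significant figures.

From Kepler's third law T² = 4π²r³/μ at r = 70000 km, T = 51.2 hours = 51.2 × 3600 s = 1.8432×10^5 s: μ = 4π²r³/T² = 3.98574×10^5 km³/s².
The Hohmann ellipse has a_t = (r₁ + r₂)/2 = 38910 km.
Circular speed at r₁: v₁ = √(μ/r₁) = √(3.98574×10^5/70000) = 2.3862 km/s.
On the transfer ellipse at r₁, vis-viva gives v_a = √[μ(2/r₁ − 1/a_t)] = 1.0697 km/s.
First burn Δv₁ = |v_a − v₁| = 1.3165 km/s.
At r₂, v₂ = √(μ/r₂) = 7.1392 km/s.
Transfer-orbit speed at r₂: v_p = √[μ(2/r₂ − 1/a_t)] = 9.5757 km/s.
Second burn Δv₂ = |v₂ − v_p| = 2.4365 km/s.
Δv = Δv₁ + Δv₂ = 1.3165 + 2.4365 = 3.753 km/s.

Δv = 3.75 km/s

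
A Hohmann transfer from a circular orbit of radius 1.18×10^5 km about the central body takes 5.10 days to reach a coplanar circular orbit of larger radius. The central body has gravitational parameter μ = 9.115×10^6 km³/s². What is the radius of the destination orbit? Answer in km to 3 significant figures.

Transfer time t = 5.10 days = 4.4064×10^5 s, and t = π√(a_t³/μ).
So a_t = (μ t²/π²)^(1/3) = (9.115×10^6 × (4.4064×10^5)² / π²)^(1/3) = 5.6391×10^5 km.
Since a_t = (r₁ + r₂)/2, r₂ = 2a_t − r₁ = 2×5.6391×10^5 − 1.180×10^5 = 1.00982×10^6 km.

r₂ = 1.01×10^6 km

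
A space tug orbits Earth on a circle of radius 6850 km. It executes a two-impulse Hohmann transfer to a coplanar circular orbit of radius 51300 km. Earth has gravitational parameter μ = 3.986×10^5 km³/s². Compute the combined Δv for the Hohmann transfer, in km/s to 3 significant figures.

Semi-major axis of the transfer orbit: a_t = (6850 + 51300)/2 = 29075 km.
At r₁ the circular-orbit speed is v₁ = √(μ/r₁) = 7.62822 km/s.
Transfer-orbit speed at r₁ (v² = μ(2/r − 1/a)): v_p = √[μ(2/r₁ − 1/a_t)] = 10.1326 km/s.
First burn Δv₁ = |v_p − v₁| = 2.5044 km/s.
At r₂, v₂ = √(μ/r₂) = 2.7875 km/s.
Transfer-orbit speed at r₂: v_a = √[μ(2/r₂ − 1/a_t)] = 1.3530 km/s.
Second burn Δv₂ = |v₂ − v_a| = 1.4345 km/s.
Total Δv = Δv₁ + Δv₂ = 3.939 km/s.

Δv = 3.94 km/s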